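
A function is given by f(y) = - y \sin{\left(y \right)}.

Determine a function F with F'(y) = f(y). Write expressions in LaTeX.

An antiderivative is F(y) = y \cos{\left(y \right)} - \sin{\left(y \right)}.

An antiderivative F(y) passes only if d/dy[F] lands on f(y) exactly.
Check: d/dy[y \cos{\left(y \right)} - \sin{\left(y \right)}] = - y \sin{\left(y \right)} = f(y).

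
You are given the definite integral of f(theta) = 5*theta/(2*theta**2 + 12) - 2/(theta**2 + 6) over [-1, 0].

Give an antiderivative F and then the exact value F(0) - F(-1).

Integrate term by term and add the pieces.
F(theta) = (15*log(theta**2 + 6) - 4*sqrt(6)*atan(sqrt(6)*theta/6))/12 is an antiderivative of f.
Check: d/dtheta[(15*log(theta**2 + 6) - 4*sqrt(6)*atan(sqrt(6)*theta/6))/12] = (5*theta - 4)/(2*theta**2 + 12), which equals f(theta).
F(0) = 5*log(6)/4; F(-1) = sqrt(6)*atan(sqrt(6)/6)/3 + 5*log(7)/4.
Integral = F(0) - F(-1) = -5*log(7)/4 - sqrt(6)*atan(sqrt(6)/6)/3 + 5*log(6)/4.

Antiderivative: F(theta) = (15*log(theta**2 + 6) - 4*sqrt(6)*atan(sqrt(6)*theta/6))/12; value = -5*log(7)/4 - sqrt(6)*atan(sqrt(6)/6)/3 + 5*log(6)/4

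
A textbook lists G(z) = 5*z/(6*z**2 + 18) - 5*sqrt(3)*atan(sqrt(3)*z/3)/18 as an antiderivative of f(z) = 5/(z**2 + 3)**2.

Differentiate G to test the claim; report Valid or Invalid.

Invalid: d/dz[G] - f = -5/(3*z**2 + 9), which is not 0.

d/dz[G] = -5*z**2/(3*z**4 + 18*z**2 + 27)
d/dz[G] - f(z) = -5/(3*z**2 + 9) != 0.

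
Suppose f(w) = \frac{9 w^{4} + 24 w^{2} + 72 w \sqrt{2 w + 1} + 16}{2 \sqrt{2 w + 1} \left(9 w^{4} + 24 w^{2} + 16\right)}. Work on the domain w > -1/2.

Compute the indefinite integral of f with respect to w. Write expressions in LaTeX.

Differentiate the proposed F(w) back; it has to land on f(w) exactly.
Check: d/dw[\frac{\sqrt{2 w + 1}}{2} - \frac{3}{\frac{3 w^{2}}{2} + 2}] = \frac{9 w^{4} + 24 w^{2} + 72 w \sqrt{2 w + 1} + 16}{18 w^{4} \sqrt{2 w + 1} + 48 w^{2} \sqrt{2 w + 1} + 32 \sqrt{2 w + 1}}, which equals f(w).

F(w) = \frac{\sqrt{2 w + 1}}{2} - \frac{3}{\frac{3 w^{2}}{2} + 2} + C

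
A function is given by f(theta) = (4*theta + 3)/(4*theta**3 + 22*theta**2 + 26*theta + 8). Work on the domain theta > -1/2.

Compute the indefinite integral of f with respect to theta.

The denominator factors as 2*(theta + 1)*(theta + 4)*(2*theta + 1); partial fractions split f into directly integrable pieces: 2/(7*(2*theta + 1)) - 13/(42*(theta + 4)) + 1/(6*(theta + 1)).
Check: d/dtheta[(6*log(theta + 1/2) + 7*log(theta + 1) - 13*log(theta + 4))/42] = (4*theta + 3)/(4*theta**3 + 22*theta**2 + 26*theta + 8) = f(theta).

F(theta) = (6*log(theta + 1/2) + 7*log(theta + 1) - 13*log(theta + 4))/42 + C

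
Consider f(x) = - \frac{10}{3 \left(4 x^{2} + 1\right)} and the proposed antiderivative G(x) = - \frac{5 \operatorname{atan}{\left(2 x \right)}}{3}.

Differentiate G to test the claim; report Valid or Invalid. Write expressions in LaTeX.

Valid: G'(x) = f(x).

d/dx[G] = - \frac{10}{12 x^{2} + 3}
This equals f(x) exactly, so the claim holds.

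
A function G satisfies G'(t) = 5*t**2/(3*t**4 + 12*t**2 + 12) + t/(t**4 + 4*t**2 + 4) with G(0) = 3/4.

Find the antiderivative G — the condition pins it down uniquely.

The integrand splits into summands that can be handled one at a time.
A general antiderivative is (-5*t - 3)/(6*t**2 + 12) + 5*sqrt(2)*atan(sqrt(2)*t/2)/12 + C.
The condition gives C = 3/4 - (-1/4) = 1.
So G(t) = (12*t**2 - 10*t + 5*sqrt(2)*(t**2 + 2)*atan(sqrt(2)*t/2) + 18)/(12*(t**2 + 2)).
Check: d/dt[(12*t**2 - 10*t + 5*sqrt(2)*(t**2 + 2)*atan(sqrt(2)*t/2) + 18)/(12*(t**2 + 2))] = (5*t**2 + 3*t)/(3*t**4 + 12*t**2 + 12), which equals G'(t).

G(t) = (12*t**2 - 10*t + 5*sqrt(2)*(t**2 + 2)*atan(sqrt(2)*t/2) + 18)/(12*(t**2 + 2))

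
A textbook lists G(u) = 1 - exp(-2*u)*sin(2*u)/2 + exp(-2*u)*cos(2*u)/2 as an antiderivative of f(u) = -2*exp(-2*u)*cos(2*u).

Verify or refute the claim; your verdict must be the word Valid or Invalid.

d/du[G] = -2*exp(-2*u)*cos(2*u)
This equals f(u) exactly, so the claim holds.

Valid. The derivative of G reproduces f.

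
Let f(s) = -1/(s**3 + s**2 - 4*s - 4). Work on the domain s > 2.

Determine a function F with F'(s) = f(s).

The denominator factors as (s - 2)*(s + 1)*(s + 2); partial fractions split f into directly integrable pieces: -1/(4*(s + 2)) + 1/(3*(s + 1)) - 1/(12*(s - 2)).
Check: d/ds[(-log(s - 2) + 4*log(s + 1) - 3*log(s + 2))/12] = -1/(s**3 + s**2 - 4*s - 4) = f(s).

An antiderivative is F(s) = (-log(s - 2) + 4*log(s + 1) - 3*log(s + 2))/12.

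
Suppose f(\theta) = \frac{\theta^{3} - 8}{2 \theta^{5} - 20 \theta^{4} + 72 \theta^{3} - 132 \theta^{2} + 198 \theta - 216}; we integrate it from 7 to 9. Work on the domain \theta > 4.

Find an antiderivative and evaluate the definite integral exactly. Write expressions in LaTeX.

The denominator factors as 2 \left(\theta - 4\right) \left(\theta - 3\right)^{2} \left(\theta^{2} + 3\right); partial fractions split f into directly integrable pieces: \frac{43 \theta - 37}{912 \left(\theta^{2} + 3\right)} - \frac{73}{48 \left(\theta - 3\right)} - \frac{19}{24 \left(\theta - 3\right)^{2}} + \frac{28}{19 \left(\theta - 4\right)}.
F(\theta) = - \frac{- 8064 \theta \log{\left(\theta - 4 \right)} + 8322 \theta \log{\left(\theta - 3 \right)} - 129 \theta \log{\left(\theta^{2} + 3 \right)} + 74 \sqrt{3} \theta \operatorname{atan}{\left(\frac{\sqrt{3} \theta}{3} \right)} + 24192 \log{\left(\theta - 4 \right)} - 24966 \log{\left(\theta - 3 \right)} + 387 \log{\left(\theta^{2} + 3 \right)} - 222 \sqrt{3} \operatorname{atan}{\left(\frac{\sqrt{3} \theta}{3} \right)} - 4332}{5472 \left(\theta - 3\right)} is an antiderivative of f.
Check: d/d\theta[- \frac{- 8064 \theta \log{\left(\theta - 4 \right)} + 8322 \theta \log{\left(\theta - 3 \right)} - 129 \theta \log{\left(\theta^{2} + 3 \right)} + 74 \sqrt{3} \theta \operatorname{atan}{\left(\frac{\sqrt{3} \theta}{3} \right)} + 24192 \log{\left(\theta - 4 \right)} - 24966 \log{\left(\theta - 3 \right)} + 387 \log{\left(\theta^{2} + 3 \right)} - 222 \sqrt{3} \operatorname{atan}{\left(\frac{\sqrt{3} \theta}{3} \right)} - 4332}{5472 \left(\theta - 3\right)}] = \frac{\theta^{3} - 8}{2 \theta^{5} - 20 \theta^{4} + 72 \theta^{3} - 132 \theta^{2} + 198 \theta - 216} = f(\theta).
F(9) = - \frac{73 \log{\left(6 \right)}}{48} - \frac{37 \sqrt{3} \operatorname{atan}{\left(3 \sqrt{3} \right)}}{2736} + \frac{43 \log{\left(84 \right)}}{1824} + \frac{19}{144} + \frac{28 \log{\left(5 \right)}}{19}; F(7) = - \frac{73 \log{\left(4 \right)}}{48} - \frac{37 \sqrt{3} \operatorname{atan}{\left(\frac{7 \sqrt{3}}{3} \right)}}{2736} + \frac{43 \log{\left(52 \right)}}{1824} + \frac{19}{96} + \frac{28 \log{\left(3 \right)}}{19}.
Integral = F(9) - F(7) = - \frac{73 \log{\left(6 \right)}}{48} - \frac{28 \log{\left(3 \right)}}{19} - \frac{43 \log{\left(52 \right)}}{1824} - \frac{19}{288} - \frac{37 \sqrt{3} \operatorname{atan}{\left(3 \sqrt{3} \right)}}{2736} + \frac{37 \sqrt{3} \operatorname{atan}{\left(\frac{7 \sqrt{3}}{3} \right)}}{2736} + \frac{43 \log{\left(84 \right)}}{1824} + \frac{73 \log{\left(4 \right)}}{48} + \frac{28 \log{\left(5 \right)}}{19}.

Antiderivative: F(\theta) = - \frac{- 8064 \theta \log{\left(\theta - 4 \right)} + 8322 \theta \log{\left(\theta - 3 \right)} - 129 \theta \log{\left(\theta^{2} + 3 \right)} + 74 \sqrt{3} \theta \operatorname{atan}{\left(\frac{\sqrt{3} \theta}{3} \right)} + 24192 \log{\left(\theta - 4 \right)} - 24966 \log{\left(\theta - 3 \right)} + 387 \log{\left(\theta^{2} + 3 \right)} - 222 \sqrt{3} \operatorname{atan}{\left(\frac{\sqrt{3} \theta}{3} \right)} - 4332}{5472 \left(\theta - 3\right)}; value = - \frac{73 \log{\left(6 \right)}}{48} - \frac{28 \log{\left(3 \right)}}{19} - \frac{43 \log{\left(52 \right)}}{1824} - \frac{19}{288} - \frac{37 \sqrt{3} \operatorname{atan}{\left(3 \sqrt{3} \right)}}{2736} + \frac{37 \sqrt{3} \operatorname{atan}{\left(\frac{7 \sqrt{3}}{3} \right)}}{2736} + \frac{43 \log{\left(84 \right)}}{1824} + \frac{73 \log{\left(4 \right)}}{48} + \frac{28 \log{\left(5 \right)}}{19}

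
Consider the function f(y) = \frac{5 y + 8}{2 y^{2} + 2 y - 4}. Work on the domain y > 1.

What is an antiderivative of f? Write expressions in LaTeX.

An antiderivative is F(y) = \frac{13 \log{\left(y - 1 \right)}}{6} + \frac{\log{\left(y + 2 \right)}}{3}.

Factor the denominator (2 \left(y - 1\right) \left(y + 2\right)) and decompose: f = \frac{1}{3 \left(y + 2\right)} + \frac{13}{6 \left(y - 1\right)}; each piece integrates to a log, atan, or power term.
Check: d/dy[\frac{13 \log{\left(y - 1 \right)}}{6} + \frac{\log{\left(y + 2 \right)}}{3}] = \frac{5 y + 8}{2 y^{2} + 2 y - 4} = f(y).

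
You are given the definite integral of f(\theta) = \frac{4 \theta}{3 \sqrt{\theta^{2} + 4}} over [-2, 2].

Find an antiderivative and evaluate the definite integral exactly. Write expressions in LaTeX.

The substitution u = \theta^{2} + 4 works: f is exactly (dF/du)*(du/d\theta) for that inner function.
F(\theta) = \frac{4 \sqrt{\theta^{2} + 4}}{3} is an antiderivative of f.
Check: d/d\theta[\frac{4 \sqrt{\theta^{2} + 4}}{3}] = \frac{4 \theta}{3 \sqrt{\theta^{2} + 4}} = f(\theta).
F(2) = \frac{8 \sqrt{2}}{3}; F(-2) = \frac{8 \sqrt{2}}{3}.
Integral = F(2) - F(-2) = 0.

Antiderivative: F(\theta) = \frac{4 \sqrt{\theta^{2} + 4}}{3}; value = 0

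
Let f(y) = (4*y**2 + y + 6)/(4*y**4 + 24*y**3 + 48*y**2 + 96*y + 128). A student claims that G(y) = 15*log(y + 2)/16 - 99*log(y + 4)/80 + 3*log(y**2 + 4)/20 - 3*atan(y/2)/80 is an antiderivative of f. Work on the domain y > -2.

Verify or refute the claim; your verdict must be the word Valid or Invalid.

Invalid: d/dy[G] - f = (4*y**2 + y + 6)/(2*y**4 + 12*y**3 + 24*y**2 + 48*y + 64), which is not 0.

d/dy[G] = (12*y**2 + 3*y + 18)/(4*y**4 + 24*y**3 + 48*y**2 + 96*y + 128)
d/dy[G] - f(y) = (4*y**2 + y + 6)/(2*y**4 + 12*y**3 + 24*y**2 + 48*y + 64) != 0.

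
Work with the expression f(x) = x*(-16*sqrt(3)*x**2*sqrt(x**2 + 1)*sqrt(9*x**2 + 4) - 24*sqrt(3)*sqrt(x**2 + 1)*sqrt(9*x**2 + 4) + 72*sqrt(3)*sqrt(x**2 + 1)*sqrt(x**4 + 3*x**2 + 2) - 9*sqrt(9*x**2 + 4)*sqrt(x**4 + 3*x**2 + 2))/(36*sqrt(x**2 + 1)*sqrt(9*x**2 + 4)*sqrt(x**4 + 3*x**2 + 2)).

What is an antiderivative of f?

Any candidate F(x) must reproduce f(x) exactly when differentiated.
Check: d/dx[-sqrt(x**2 + 1)/4 + 2*sqrt(3*x**2 + 4/3)/3 - 2*sqrt(x**4/3 + x**2 + 2/3)/3] = (-16*sqrt(3)*x**3*sqrt(x**2 + 1)*sqrt(9*x**2 + 4) - 24*sqrt(3)*x*sqrt(x**2 + 1)*sqrt(9*x**2 + 4) + 72*sqrt(3)*x*sqrt(x**2 + 1)*sqrt(x**4 + 3*x**2 + 2) - 9*x*sqrt(9*x**2 + 4)*sqrt(x**4 + 3*x**2 + 2))/(36*sqrt(x**2 + 1)*sqrt(9*x**2 + 4)*sqrt(x**4 + 3*x**2 + 2)), which equals f(x).

An antiderivative is F(x) = -sqrt(x**2 + 1)/4 + 2*sqrt(3*x**2 + 4/3)/3 - 2*sqrt(x**4/3 + x**2 + 2/3)/3.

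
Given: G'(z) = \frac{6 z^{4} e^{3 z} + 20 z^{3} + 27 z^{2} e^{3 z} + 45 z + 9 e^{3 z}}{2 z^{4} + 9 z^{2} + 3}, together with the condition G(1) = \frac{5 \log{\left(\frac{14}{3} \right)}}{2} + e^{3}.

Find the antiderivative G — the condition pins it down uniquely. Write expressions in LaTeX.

G(z) = e^{3 z} + \frac{5 \log{\left(\frac{2 z^{4}}{3} + 3 z^{2} + 1 \right)}}{2}

Differentiate the proposed G(z) back; it has to land on the given G'(z).
A general antiderivative is e^{3 z} + \frac{5 \log{\left(\frac{2 z^{4}}{3} + 3 z^{2} + 1 \right)}}{2} + C.
The condition gives C = \frac{5 \log{\left(\frac{14}{3} \right)}}{2} + e^{3} - (\frac{5 \log{\left(\frac{14}{3} \right)}}{2} + e^{3}) = 0.
So G(z) = e^{3 z} + \frac{5 \log{\left(\frac{2 z^{4}}{3} + 3 z^{2} + 1 \right)}}{2}.
Check: d/dz[e^{3 z} + \frac{5 \log{\left(\frac{2 z^{4}}{3} + 3 z^{2} + 1 \right)}}{2}] = \frac{6 z^{4} e^{3 z} + 20 z^{3} + 27 z^{2} e^{3 z} + 45 z + 9 e^{3 z}}{2 z^{4} + 9 z^{2} + 3} = G'(z).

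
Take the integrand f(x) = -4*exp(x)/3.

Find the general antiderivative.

Whatever form F(x) takes, F'(x) = f(x) is non-negotiable.
Check: d/dx[-4*exp(x)/3] = -4*exp(x)/3 = f(x).

F(x) = -4*exp(x)/3 + C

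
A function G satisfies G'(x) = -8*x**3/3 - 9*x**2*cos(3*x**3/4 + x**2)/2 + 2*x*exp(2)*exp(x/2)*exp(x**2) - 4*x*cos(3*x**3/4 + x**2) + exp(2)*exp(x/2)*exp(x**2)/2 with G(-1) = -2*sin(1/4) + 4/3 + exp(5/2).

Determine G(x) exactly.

G(x) = -2*x**4/3 + exp(2)*exp(x/2)*exp(x**2) - 2*sin(3*x**3/4 + x**2) + 2

Integrate term by term and add the pieces.
A general antiderivative is -2*x**4/3 + exp(x**2 + x/2 + 2) - 2*sin(3*x**3/4 + x**2) + C.
The condition gives C = -2*sin(1/4) + 4/3 + exp(5/2) - (-2/3 - 2*sin(1/4) + exp(5/2)) = 2.
So G(x) = -2*x**4/3 + exp(2)*exp(x/2)*exp(x**2) - 2*sin(3*x**3/4 + x**2) + 2.
Check: d/dx[-2*x**4/3 + exp(2)*exp(x/2)*exp(x**2) - 2*sin(3*x**3/4 + x**2) + 2] = -8*x**3/3 - 9*x**2*cos(3*x**3/4 + x**2)/2 + 2*x*exp(2)*exp(x/2)*exp(x**2) - 4*x*cos(3*x**3/4 + x**2) + exp(2)*exp(x/2)*exp(x**2)/2 = G'(x).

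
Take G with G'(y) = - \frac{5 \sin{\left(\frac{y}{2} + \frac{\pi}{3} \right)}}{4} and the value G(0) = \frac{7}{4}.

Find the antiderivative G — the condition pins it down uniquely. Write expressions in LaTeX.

G(y) = \frac{5 \cos{\left(\frac{y}{2} + \frac{\pi}{3} \right)}}{2} + \frac{1}{2}

A candidate passes only if d/dy[G] lands on the given G'(y) exactly.
A general antiderivative is \frac{5 \cos{\left(\frac{y}{2} + \frac{\pi}{3} \right)}}{2} + C.
The condition gives C = \frac{7}{4} - (\frac{5}{4}) = \frac{1}{2}.
So G(y) = \frac{5 \cos{\left(\frac{y}{2} + \frac{\pi}{3} \right)}}{2} + \frac{1}{2}.
Check: d/dy[\frac{5 \cos{\left(\frac{y}{2} + \frac{\pi}{3} \right)}}{2} + \frac{1}{2}] = - \frac{5 \sin{\left(\frac{y}{2} + \frac{\pi}{3} \right)}}{4} = G'(y).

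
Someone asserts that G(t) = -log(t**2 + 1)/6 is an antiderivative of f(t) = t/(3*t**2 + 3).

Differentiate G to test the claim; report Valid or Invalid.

d/dt[G] = -t/(3*t**2 + 3)
d/dt[G] - f(t) = -2*t/(3*t**2 + 3) != 0.

Invalid: d/dt[G] - f = -2*t/(3*t**2 + 3), which is not 0.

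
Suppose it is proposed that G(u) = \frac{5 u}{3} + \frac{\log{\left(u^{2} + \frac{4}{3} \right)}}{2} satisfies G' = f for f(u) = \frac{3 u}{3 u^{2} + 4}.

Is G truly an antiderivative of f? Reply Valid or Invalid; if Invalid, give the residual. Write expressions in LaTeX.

d/du[G] = \frac{15 u^{2} + 9 u + 20}{9 u^{2} + 12}
d/du[G] - f(u) = \frac{5}{3} != 0.

Invalid: d/du[G] - f = \frac{5}{3}, which is not 0.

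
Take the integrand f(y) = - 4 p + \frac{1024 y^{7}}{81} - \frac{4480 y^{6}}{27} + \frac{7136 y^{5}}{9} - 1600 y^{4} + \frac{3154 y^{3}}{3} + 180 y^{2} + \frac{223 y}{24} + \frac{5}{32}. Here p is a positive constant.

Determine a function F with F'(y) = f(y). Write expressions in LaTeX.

The integrand splits into summands that can be handled one at a time.
Check: d/dy[- 4 p y + \frac{128 y^{8}}{81} - \frac{640 y^{7}}{27} + \frac{3568 y^{6}}{27} - 320 y^{5} + \frac{1577 y^{4}}{6} + 60 y^{3} + \frac{223 y^{2}}{48} + \frac{5 y}{32}] = - 4 p + \frac{1024 y^{7}}{81} - \frac{4480 y^{6}}{27} + \frac{7136 y^{5}}{9} - 1600 y^{4} + \frac{3154 y^{3}}{3} + 180 y^{2} + \frac{223 y}{24} + \frac{5}{32} = f(y).

An antiderivative is F(y) = - 4 p y + \frac{128 y^{8}}{81} - \frac{640 y^{7}}{27} + \frac{3568 y^{6}}{27} - 320 y^{5} + \frac{1577 y^{4}}{6} + 60 y^{3} + \frac{223 y^{2}}{48} + \frac{5 y}{32}.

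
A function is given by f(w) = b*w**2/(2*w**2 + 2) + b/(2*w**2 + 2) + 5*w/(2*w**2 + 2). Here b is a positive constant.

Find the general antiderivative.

The integrand splits into summands that can be handled one at a time.
Check: d/dw[b*w/2 + 5*log(2*w**2 + 2)/4] = (b*w**2 + b + 5*w)/(2*w**2 + 2), which equals f(w).

F(w) = b*w/2 + 5*log(2*w**2 + 2)/4 + C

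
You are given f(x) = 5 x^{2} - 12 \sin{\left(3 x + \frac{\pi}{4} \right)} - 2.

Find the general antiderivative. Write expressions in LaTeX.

Integrate term by term and add the pieces.
Check: d/dx[\frac{5 x^{3}}{3} - 2 x + 4 \cos{\left(3 x + \frac{\pi}{4} \right)}] = 5 x^{2} - 12 \sin{\left(3 x + \frac{\pi}{4} \right)} - 2 = f(x).

F(x) = \frac{5 x^{3}}{3} - 2 x + 4 \cos{\left(3 x + \frac{\pi}{4} \right)} + C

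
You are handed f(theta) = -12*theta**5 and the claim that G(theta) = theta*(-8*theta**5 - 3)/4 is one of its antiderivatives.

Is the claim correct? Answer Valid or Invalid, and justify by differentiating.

Invalid: d/dtheta[G] - f = -3/4, which is not 0.

d/dtheta[G] = -12*theta**5 - 3/4
d/dtheta[G] - f(theta) = -3/4 != 0.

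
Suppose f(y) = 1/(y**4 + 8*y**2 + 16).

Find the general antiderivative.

For F(y) to be correct the identity F'(y) - f(y) = 0 must hold.
Check: d/dy[(y**2*atan(y/2) + 2*y + 4*atan(y/2))/(16*(y**2 + 4))] = 1/(y**4 + 8*y**2 + 16) = f(y).

F(y) = (y**2*atan(y/2) + 2*y + 4*atan(y/2))/(16*(y**2 + 4)) + C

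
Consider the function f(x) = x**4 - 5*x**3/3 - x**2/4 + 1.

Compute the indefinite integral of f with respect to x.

F(x) = x**5/5 - 5*x**4/12 - x**3/12 + x + C

The integrand splits into summands that can be handled one at a time.
Check: d/dx[x**5/5 - 5*x**4/12 - x**3/12 + x] = x**4 - 5*x**3/3 - x**2/4 + 1 = f(x).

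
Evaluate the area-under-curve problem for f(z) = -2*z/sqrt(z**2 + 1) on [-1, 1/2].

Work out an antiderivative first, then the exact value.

Antiderivative: F(z) = -2*sqrt(z**2 + 1); value = -sqrt(5) + 2*sqrt(2)

The substitution u = z**2 + 1 works: f is exactly (dF/du)*(du/dz) for that inner function.
F(z) = -2*sqrt(z**2 + 1) is an antiderivative of f.
Check: d/dz[-2*sqrt(z**2 + 1)] = -2*z/sqrt(z**2 + 1) = f(z).
F(1/2) = -sqrt(5); F(-1) = -2*sqrt(2).
Integral = F(1/2) - F(-1) = -sqrt(5) + 2*sqrt(2).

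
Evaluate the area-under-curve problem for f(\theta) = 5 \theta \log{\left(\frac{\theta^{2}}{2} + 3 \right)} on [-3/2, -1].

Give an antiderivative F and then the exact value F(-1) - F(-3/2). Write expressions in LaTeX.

Antiderivative: F(\theta) = \frac{5 \left(\theta^{2} \log{\left(\frac{\theta^{2}}{2} + 3 \right)} - \theta^{2} + 6 \log{\left(\theta^{2} + 6 \right)}\right)}{2}; value = - 15 \log{\left(\frac{33}{4} \right)} - \frac{45 \log{\left(\frac{33}{8} \right)}}{8} + \frac{25}{8} + \frac{5 \log{\left(\frac{7}{2} \right)}}{2} + 15 \log{\left(7 \right)}

Recover f(\theta) by differentiating a candidate F(\theta); any mismatch rules it out.
F(\theta) = \frac{5 \left(\theta^{2} \log{\left(\frac{\theta^{2}}{2} + 3 \right)} - \theta^{2} + 6 \log{\left(\theta^{2} + 6 \right)}\right)}{2} is an antiderivative of f.
Check: d/d\theta[\frac{5 \left(\theta^{2} \log{\left(\frac{\theta^{2}}{2} + 3 \right)} - \theta^{2} + 6 \log{\left(\theta^{2} + 6 \right)}\right)}{2}] = 5 \theta \log{\left(\frac{\theta^{2}}{2} + 3 \right)} = f(\theta).
F(-1) = - \frac{5}{2} + \frac{5 \log{\left(\frac{7}{2} \right)}}{2} + 15 \log{\left(7 \right)}; F(-3/2) = - \frac{45}{8} + \frac{45 \log{\left(\frac{33}{8} \right)}}{8} + 15 \log{\left(\frac{33}{4} \right)}.
Integral = F(-1) - F(-3/2) = - 15 \log{\left(\frac{33}{4} \right)} - \frac{45 \log{\left(\frac{33}{8} \right)}}{8} + \frac{25}{8} + \frac{5 \log{\left(\frac{7}{2} \right)}}{2} + 15 \log{\left(7 \right)}.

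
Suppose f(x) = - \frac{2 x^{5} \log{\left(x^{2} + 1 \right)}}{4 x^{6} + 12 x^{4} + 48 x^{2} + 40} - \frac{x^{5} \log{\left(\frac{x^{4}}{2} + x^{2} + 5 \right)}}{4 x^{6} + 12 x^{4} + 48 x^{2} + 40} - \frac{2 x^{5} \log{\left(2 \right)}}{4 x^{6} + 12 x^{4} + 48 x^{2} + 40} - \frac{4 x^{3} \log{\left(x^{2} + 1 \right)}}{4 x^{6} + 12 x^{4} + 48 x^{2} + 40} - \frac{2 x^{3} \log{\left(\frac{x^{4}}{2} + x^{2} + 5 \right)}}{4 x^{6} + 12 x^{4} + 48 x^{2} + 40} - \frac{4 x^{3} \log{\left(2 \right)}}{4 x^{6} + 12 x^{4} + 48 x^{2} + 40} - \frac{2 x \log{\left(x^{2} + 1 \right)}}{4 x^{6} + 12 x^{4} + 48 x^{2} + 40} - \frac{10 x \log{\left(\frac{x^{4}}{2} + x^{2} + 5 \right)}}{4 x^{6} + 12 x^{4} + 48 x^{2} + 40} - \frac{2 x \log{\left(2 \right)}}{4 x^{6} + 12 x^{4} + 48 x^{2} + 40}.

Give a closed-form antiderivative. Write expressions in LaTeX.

An antiderivative is F(x) = - \frac{\log{\left(2 x^{2} + 2 \right)} \log{\left(\frac{x^{4}}{2} + x^{2} + 5 \right)}}{8}.

Recognize the product-rule pattern: f = u'v + uv' with u = - \frac{\log{\left(2 x^{2} + 2 \right)}}{8}, v = \log{\left(\frac{x^{4}}{2} + x^{2} + 5 \right)}, so integration by parts undoes it.
Check: d/dx[- \frac{\log{\left(2 x^{2} + 2 \right)} \log{\left(\frac{x^{4}}{2} + x^{2} + 5 \right)}}{8}] = \frac{- 2 x^{5} \log{\left(x^{2} + 1 \right)} - x^{5} \log{\left(\frac{x^{4}}{2} + x^{2} + 5 \right)} - 2 x^{5} \log{\left(2 \right)} - 4 x^{3} \log{\left(x^{2} + 1 \right)} - 2 x^{3} \log{\left(\frac{x^{4}}{2} + x^{2} + 5 \right)} - 4 x^{3} \log{\left(2 \right)} - 2 x \log{\left(x^{2} + 1 \right)} - 10 x \log{\left(\frac{x^{4}}{2} + x^{2} + 5 \right)} - 2 x \log{\left(2 \right)}}{4 x^{6} + 12 x^{4} + 48 x^{2} + 40}, which equals f(x).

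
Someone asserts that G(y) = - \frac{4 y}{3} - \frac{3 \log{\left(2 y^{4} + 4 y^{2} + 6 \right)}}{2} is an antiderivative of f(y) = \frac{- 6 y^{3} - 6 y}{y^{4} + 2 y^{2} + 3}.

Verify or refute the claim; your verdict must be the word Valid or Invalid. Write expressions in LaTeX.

d/dy[G] = \frac{- 4 y^{4} - 18 y^{3} - 8 y^{2} - 18 y - 12}{3 y^{4} + 6 y^{2} + 9}
d/dy[G] - f(y) = - \frac{4}{3} != 0.

Invalid: d/dy[G] - f = - \frac{4}{3}, which is not 0.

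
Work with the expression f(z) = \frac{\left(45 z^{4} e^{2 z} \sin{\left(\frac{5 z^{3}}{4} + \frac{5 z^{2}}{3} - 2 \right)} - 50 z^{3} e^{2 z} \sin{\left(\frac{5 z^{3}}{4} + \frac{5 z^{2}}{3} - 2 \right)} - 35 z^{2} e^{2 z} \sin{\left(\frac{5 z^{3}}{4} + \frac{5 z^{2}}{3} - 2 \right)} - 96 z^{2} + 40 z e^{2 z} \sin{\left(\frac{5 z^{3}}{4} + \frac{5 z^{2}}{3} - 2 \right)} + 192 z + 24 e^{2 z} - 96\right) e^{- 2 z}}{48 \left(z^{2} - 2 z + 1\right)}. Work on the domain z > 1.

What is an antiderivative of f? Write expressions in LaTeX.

A candidate is checked by its d/dz: the result must match f(z).
Check: d/dz[\frac{- z e^{2 z} \cos{\left(\frac{5 z^{3}}{4} + \frac{5 z^{2}}{3} - 2 \right)} + 4 z + e^{2 z} \cos{\left(\frac{5 z^{3}}{4} + \frac{5 z^{2}}{3} - 2 \right)} - 2 e^{2 z} - 4}{4 z e^{2 z} - 4 e^{2 z}}] = \frac{45 z^{4} e^{2 z} \sin{\left(\frac{5 z^{3}}{4} + \frac{5 z^{2}}{3} - 2 \right)} - 50 z^{3} e^{2 z} \sin{\left(\frac{5 z^{3}}{4} + \frac{5 z^{2}}{3} - 2 \right)} - 35 z^{2} e^{2 z} \sin{\left(\frac{5 z^{3}}{4} + \frac{5 z^{2}}{3} - 2 \right)} - 96 z^{2} + 40 z e^{2 z} \sin{\left(\frac{5 z^{3}}{4} + \frac{5 z^{2}}{3} - 2 \right)} + 192 z + 24 e^{2 z} - 96}{48 z^{2} e^{2 z} - 96 z e^{2 z} + 48 e^{2 z}}, which equals f(z).

An antiderivative is F(z) = \frac{- z e^{2 z} \cos{\left(\frac{5 z^{3}}{4} + \frac{5 z^{2}}{3} - 2 \right)} + 4 z + e^{2 z} \cos{\left(\frac{5 z^{3}}{4} + \frac{5 z^{2}}{3} - 2 \right)} - 2 e^{2 z} - 4}{4 z e^{2 z} - 4 e^{2 z}}.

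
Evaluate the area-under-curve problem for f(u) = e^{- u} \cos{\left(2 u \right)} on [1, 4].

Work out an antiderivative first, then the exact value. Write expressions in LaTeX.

Antiderivative: F(u) = - \frac{\left(- 2 \sin{\left(2 u \right)} + \cos{\left(2 u \right)}\right) e^{- u}}{5}; value = - \frac{2 \sin{\left(2 \right)}}{5 e} + \frac{\cos{\left(2 \right)}}{5 e} - \frac{\cos{\left(8 \right)}}{5 e^{4}} + \frac{2 \sin{\left(8 \right)}}{5 e^{4}}

Any candidate F(u) must reproduce f(u) exactly when differentiated.
F(u) = - \frac{\left(- 2 \sin{\left(2 u \right)} + \cos{\left(2 u \right)}\right) e^{- u}}{5} is an antiderivative of f.
Check: d/du[- \frac{\left(- 2 \sin{\left(2 u \right)} + \cos{\left(2 u \right)}\right) e^{- u}}{5}] = e^{- u} \cos{\left(2 u \right)} = f(u).
F(4) = - \frac{\cos{\left(8 \right)}}{5 e^{4}} + \frac{2 \sin{\left(8 \right)}}{5 e^{4}}; F(1) = - \frac{\cos{\left(2 \right)}}{5 e} + \frac{2 \sin{\left(2 \right)}}{5 e}.
Integral = F(4) - F(1) = - \frac{2 \sin{\left(2 \right)}}{5 e} + \frac{\cos{\left(2 \right)}}{5 e} - \frac{\cos{\left(8 \right)}}{5 e^{4}} + \frac{2 \sin{\left(8 \right)}}{5 e^{4}}.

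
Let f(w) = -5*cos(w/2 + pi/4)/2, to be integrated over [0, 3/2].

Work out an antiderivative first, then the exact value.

Antiderivative: F(w) = -5*sin(w/2 + pi/4); value = -5*sin(3/4 + pi/4) + 5*sqrt(2)/2

Since d/dw undoes antidifferentiation here, F'(w) = f(w) is required of F(w).
F(w) = -5*sin(w/2 + pi/4) is an antiderivative of f.
Check: d/dw[-5*sin(w/2 + pi/4)] = -5*cos(w/2 + pi/4)/2 = f(w).
F(3/2) = -5*sin(3/4 + pi/4); F(0) = -5*sqrt(2)/2.
Integral = F(3/2) - F(0) = -5*sin(3/4 + pi/4) + 5*sqrt(2)/2.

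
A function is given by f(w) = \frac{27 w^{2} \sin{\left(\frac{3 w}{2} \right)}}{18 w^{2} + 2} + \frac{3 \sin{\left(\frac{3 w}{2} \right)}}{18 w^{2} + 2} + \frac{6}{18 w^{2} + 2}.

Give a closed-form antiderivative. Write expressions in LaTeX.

The integrand splits into summands that can be handled one at a time.
Check: d/dw[- \cos{\left(\frac{3 w}{2} \right)} + \operatorname{atan}{\left(3 w \right)}] = \frac{27 w^{2} \sin{\left(\frac{3 w}{2} \right)} + 3 \sin{\left(\frac{3 w}{2} \right)} + 6}{18 w^{2} + 2}, which equals f(w).

An antiderivative is F(w) = - \cos{\left(\frac{3 w}{2} \right)} + \operatorname{atan}{\left(3 w \right)}.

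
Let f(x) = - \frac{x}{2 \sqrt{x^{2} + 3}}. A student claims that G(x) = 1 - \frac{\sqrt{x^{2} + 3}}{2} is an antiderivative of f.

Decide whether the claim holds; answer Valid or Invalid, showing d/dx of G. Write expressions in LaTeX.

d/dx[G] = - \frac{x}{2 \sqrt{x^{2} + 3}}
This equals f(x) exactly, so the claim holds.

Valid - the claim checks out under differentiation.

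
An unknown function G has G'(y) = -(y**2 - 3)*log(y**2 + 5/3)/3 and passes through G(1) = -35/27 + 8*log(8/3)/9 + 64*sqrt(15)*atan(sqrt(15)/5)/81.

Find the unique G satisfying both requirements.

G(y) = -y**3*log(y**2 + 5/3)/9 + 2*y**3/27 + y*log(y**2 + 5/3) - 64*y/27 + 64*sqrt(15)*atan(sqrt(15)*y/5)/81 + 1

For G(y) to be correct, d/dy[G] must agree with the stated G'(y) identically.
A general antiderivative is 2*y**3/27 - 64*y/27 + (-y**3/9 + y)*log(y**2 + 5/3) + 64*sqrt(15)*atan(sqrt(15)*y/5)/81 + C.
The condition gives C = -35/27 + 8*log(8/3)/9 + 64*sqrt(15)*atan(sqrt(15)/5)/81 - (-62/27 + 8*log(8/3)/9 + 64*sqrt(15)*atan(sqrt(15)/5)/81) = 1.
So G(y) = -y**3*log(y**2 + 5/3)/9 + 2*y**3/27 + y*log(y**2 + 5/3) - 64*y/27 + 64*sqrt(15)*atan(sqrt(15)*y/5)/81 + 1.
Check: d/dy[-y**3*log(y**2 + 5/3)/9 + 2*y**3/27 + y*log(y**2 + 5/3) - 64*y/27 + 64*sqrt(15)*atan(sqrt(15)*y/5)/81 + 1] = -y**2*log(y**2 + 5/3)/3 + log(y**2 + 5/3), which equals G'(y).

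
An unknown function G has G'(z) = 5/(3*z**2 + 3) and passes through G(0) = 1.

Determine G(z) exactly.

G(z) = 5*atan(z)/3 + 1

A candidate passes only if d/dz[G] lands on the given G'(z) exactly.
A general antiderivative is 5*atan(z)/3 + C.
The condition gives C = 1 - (0) = 1.
So G(z) = 5*atan(z)/3 + 1.
Check: d/dz[5*atan(z)/3 + 1] = 5/(3*z**2 + 3) = G'(z).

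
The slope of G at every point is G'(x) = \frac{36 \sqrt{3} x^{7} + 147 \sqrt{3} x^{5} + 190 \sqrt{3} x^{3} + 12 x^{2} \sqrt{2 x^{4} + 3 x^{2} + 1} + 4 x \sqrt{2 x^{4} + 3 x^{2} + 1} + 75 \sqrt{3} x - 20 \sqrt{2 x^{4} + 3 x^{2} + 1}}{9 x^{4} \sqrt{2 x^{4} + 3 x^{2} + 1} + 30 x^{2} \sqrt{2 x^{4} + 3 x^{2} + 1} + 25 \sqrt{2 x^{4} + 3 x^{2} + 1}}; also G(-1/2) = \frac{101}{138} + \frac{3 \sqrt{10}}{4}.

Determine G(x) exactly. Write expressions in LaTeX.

Differentiate the proposed G(x) back; it has to land on the given G'(x).
A general antiderivative is \frac{- 2 x - \frac{1}{3}}{\frac{3 x^{2}}{2} + \frac{5}{2}} + 3 \sqrt{\frac{2 x^{4}}{3} + x^{2} + \frac{1}{3}} + C.
The condition gives C = \frac{101}{138} + \frac{3 \sqrt{10}}{4} - (\frac{16}{69} + \frac{3 \sqrt{10}}{4}) = \frac{1}{2}.
So G(x) = \frac{- 2 x - \frac{1}{3}}{\frac{3 x^{2}}{2} + \frac{5}{2}} + 3 \sqrt{\frac{2 x^{4}}{3} + x^{2} + \frac{1}{3}} + \frac{1}{2}.
Check: d/dx[\frac{- 2 x - \frac{1}{3}}{\frac{3 x^{2}}{2} + \frac{5}{2}} + 3 \sqrt{\frac{2 x^{4}}{3} + x^{2} + \frac{1}{3}} + \frac{1}{2}] = \frac{36 \sqrt{3} x^{7} + 147 \sqrt{3} x^{5} + 190 \sqrt{3} x^{3} + 12 x^{2} \sqrt{2 x^{4} + 3 x^{2} + 1} + 4 x \sqrt{2 x^{4} + 3 x^{2} + 1} + 75 \sqrt{3} x - 20 \sqrt{2 x^{4} + 3 x^{2} + 1}}{9 x^{4} \sqrt{2 x^{4} + 3 x^{2} + 1} + 30 x^{2} \sqrt{2 x^{4} + 3 x^{2} + 1} + 25 \sqrt{2 x^{4} + 3 x^{2} + 1}} = G'(x).

G(x) = \frac{- 2 x - \frac{1}{3}}{\frac{3 x^{2}}{2} + \frac{5}{2}} + 3 \sqrt{\frac{2 x^{4}}{3} + x^{2} + \frac{1}{3}} + \frac{1}{2}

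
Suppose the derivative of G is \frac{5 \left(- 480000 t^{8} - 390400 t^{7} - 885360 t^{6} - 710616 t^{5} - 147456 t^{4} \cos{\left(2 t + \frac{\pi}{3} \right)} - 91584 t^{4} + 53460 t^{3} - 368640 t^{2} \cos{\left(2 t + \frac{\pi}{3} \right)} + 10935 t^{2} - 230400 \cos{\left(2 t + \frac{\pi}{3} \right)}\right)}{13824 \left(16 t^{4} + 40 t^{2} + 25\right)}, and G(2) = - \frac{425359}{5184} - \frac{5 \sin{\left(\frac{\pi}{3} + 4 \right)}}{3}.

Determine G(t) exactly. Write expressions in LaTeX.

G(t) = - \frac{120000 t^{7} + 122000 t^{6} + 18900 t^{5} - 13365 t^{4} - 3645 t^{3} + 92160 t^{2} \sin{\left(2 t + \frac{\pi}{3} \right)} + 55296 t^{2} + 115200 \sin{\left(2 t + \frac{\pi}{3} \right)} + 69120}{13824 \left(4 t^{2} + 5\right)}

The proposed G(t) is checked by its d/dt: the result must match the given G'(t).
A general antiderivative is \frac{5 \left(\frac{3 t}{4} - \frac{1}{4}\right) \left(- \frac{5 t^{2}}{3} - \frac{3 t}{4}\right)^{3}}{2 \left(4 t^{2} + 5\right)} - \frac{5 \sin{\left(2 t + \frac{\pi}{3} \right)}}{3} + C.
The condition gives C = - \frac{425359}{5184} - \frac{5 \sin{\left(\frac{\pi}{3} + 4 \right)}}{3} - (- \frac{420175}{5184} - \frac{5 \sin{\left(\frac{\pi}{3} + 4 \right)}}{3}) = -1.
So G(t) = - \frac{120000 t^{7} + 122000 t^{6} + 18900 t^{5} - 13365 t^{4} - 3645 t^{3} + 92160 t^{2} \sin{\left(2 t + \frac{\pi}{3} \right)} + 55296 t^{2} + 115200 \sin{\left(2 t + \frac{\pi}{3} \right)} + 69120}{13824 \left(4 t^{2} + 5\right)}.
Check: d/dt[- \frac{120000 t^{7} + 122000 t^{6} + 18900 t^{5} - 13365 t^{4} - 3645 t^{3} + 92160 t^{2} \sin{\left(2 t + \frac{\pi}{3} \right)} + 55296 t^{2} + 115200 \sin{\left(2 t + \frac{\pi}{3} \right)} + 69120}{13824 \left(4 t^{2} + 5\right)}] = \frac{- 2400000 t^{8} - 1952000 t^{7} - 4426800 t^{6} - 3553080 t^{5} - 737280 t^{4} \cos{\left(2 t + \frac{\pi}{3} \right)} - 457920 t^{4} + 267300 t^{3} - 1843200 t^{2} \cos{\left(2 t + \frac{\pi}{3} \right)} + 54675 t^{2} - 1152000 \cos{\left(2 t + \frac{\pi}{3} \right)}}{221184 t^{4} + 552960 t^{2} + 345600}, which equals G'(t).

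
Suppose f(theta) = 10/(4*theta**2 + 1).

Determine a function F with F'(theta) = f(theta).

An antiderivative is F(theta) = 5*atan(2*theta).

A first test for any F(theta): its theta-derivative must equal f(theta) identically.
Check: d/dtheta[5*atan(2*theta)] = 10/(4*theta**2 + 1) = f(theta).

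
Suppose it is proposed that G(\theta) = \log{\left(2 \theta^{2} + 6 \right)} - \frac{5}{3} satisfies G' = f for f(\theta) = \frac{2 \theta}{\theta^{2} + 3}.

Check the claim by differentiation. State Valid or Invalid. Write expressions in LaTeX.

d/d\theta[G] = \frac{2 \theta}{\theta^{2} + 3}
This equals f(\theta) exactly, so the claim holds.

Valid - the claim checks out under differentiation.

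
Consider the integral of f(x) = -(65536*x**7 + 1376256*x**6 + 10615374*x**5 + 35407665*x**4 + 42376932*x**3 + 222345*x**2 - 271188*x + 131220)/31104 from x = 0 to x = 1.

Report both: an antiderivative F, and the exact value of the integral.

A first test for any F(x): its x-derivative must equal f(x) identically.
F(x) = -64*x**8/243 - 512*x**7/81 - 65527*x**6/1152 - 262279*x**5/1152 - 130793*x**4/384 - 305*x**3/128 + 279*x**2/64 - 135*x/32 is an antiderivative of f.
Check: d/dx[-64*x**8/243 - 512*x**7/81 - 65527*x**6/1152 - 262279*x**5/1152 - 130793*x**4/384 - 305*x**3/128 + 279*x**2/64 - 135*x/32] = -512*x**7/243 - 3584*x**6/81 - 65527*x**5/192 - 1311395*x**4/1152 - 130793*x**3/96 - 915*x**2/128 + 279*x/32 - 135/32, which equals f(x).
F(1) = -1232471/1944; F(0) = 0.
Integral = F(1) - F(0) = -1232471/1944.

Antiderivative: F(x) = -64*x**8/243 - 512*x**7/81 - 65527*x**6/1152 - 262279*x**5/1152 - 130793*x**4/384 - 305*x**3/128 + 279*x**2/64 - 135*x/32; value = -1232471/1944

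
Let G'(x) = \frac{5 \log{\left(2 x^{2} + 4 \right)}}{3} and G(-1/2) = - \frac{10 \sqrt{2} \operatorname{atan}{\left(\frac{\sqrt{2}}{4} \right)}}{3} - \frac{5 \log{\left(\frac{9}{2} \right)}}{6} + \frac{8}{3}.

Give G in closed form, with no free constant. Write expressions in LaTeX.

G(x) = \frac{5 x \log{\left(2 x^{2} + 4 \right)} - 10 x + 10 \sqrt{2} \operatorname{atan}{\left(\frac{\sqrt{2} x}{2} \right)} + 3}{3}

A candidate passes only if d/dx[G] lands on the given G'(x) exactly.
A general antiderivative is \frac{5 x \log{\left(2 x^{2} + 4 \right)}}{3} - \frac{10 x}{3} + \frac{10 \sqrt{2} \operatorname{atan}{\left(\frac{\sqrt{2} x}{2} \right)}}{3} + C.
The condition gives C = - \frac{10 \sqrt{2} \operatorname{atan}{\left(\frac{\sqrt{2}}{4} \right)}}{3} - \frac{5 \log{\left(\frac{9}{2} \right)}}{6} + \frac{8}{3} - (- \frac{10 \sqrt{2} \operatorname{atan}{\left(\frac{\sqrt{2}}{4} \right)}}{3} - \frac{5 \log{\left(\frac{9}{2} \right)}}{6} + \frac{5}{3}) = 1.
So G(x) = \frac{5 x \log{\left(2 x^{2} + 4 \right)} - 10 x + 10 \sqrt{2} \operatorname{atan}{\left(\frac{\sqrt{2} x}{2} \right)} + 3}{3}.
Check: d/dx[\frac{5 x \log{\left(2 x^{2} + 4 \right)} - 10 x + 10 \sqrt{2} \operatorname{atan}{\left(\frac{\sqrt{2} x}{2} \right)} + 3}{3}] = \frac{5 \log{\left(x^{2} + 2 \right)}}{3} + \frac{5 \log{\left(2 \right)}}{3}, which equals G'(x).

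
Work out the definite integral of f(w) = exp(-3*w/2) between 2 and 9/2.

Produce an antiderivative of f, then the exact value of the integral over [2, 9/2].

A first test for any F(w): its w-derivative must equal f(w) identically.
F(w) = -2*exp(-3*w/2)/3 is an antiderivative of f.
Check: d/dw[-2*exp(-3*w/2)/3] = exp(-3*w/2) = f(w).
F(9/2) = -2*exp(-27/4)/3; F(2) = -2*exp(-3)/3.
Integral = F(9/2) - F(2) = -2*exp(-27/4)/3 + 2*exp(-3)/3.

Antiderivative: F(w) = -2*exp(-3*w/2)/3; value = -2*exp(-27/4)/3 + 2*exp(-3)/3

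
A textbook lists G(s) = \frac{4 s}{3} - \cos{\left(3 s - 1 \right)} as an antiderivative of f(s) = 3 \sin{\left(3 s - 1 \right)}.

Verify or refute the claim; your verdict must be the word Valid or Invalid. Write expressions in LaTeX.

Invalid: d/ds[G] - f = \frac{4}{3}, which is not 0.

d/ds[G] = 3 \sin{\left(3 s - 1 \right)} + \frac{4}{3}
d/ds[G] - f(s) = \frac{4}{3} != 0.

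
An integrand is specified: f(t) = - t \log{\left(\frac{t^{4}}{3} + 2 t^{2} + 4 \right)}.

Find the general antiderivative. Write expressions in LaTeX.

Recover f(t) by differentiating a candidate F(t); any mismatch rules it out.
Check: d/dt[- \frac{t^{2} \log{\left(\frac{t^{4}}{3} + 2 t^{2} + 4 \right)} - 2 t^{2} + 3 \log{\left(t^{4} + 6 t^{2} + 12 \right)} + 2 \sqrt{3} \operatorname{atan}{\left(\frac{\sqrt{3} t^{2}}{3} + \sqrt{3} \right)}}{2}] = - t \log{\left(\frac{t^{4}}{3} + 2 t^{2} + 4 \right)} = f(t).

F(t) = - \frac{t^{2} \log{\left(\frac{t^{4}}{3} + 2 t^{2} + 4 \right)} - 2 t^{2} + 3 \log{\left(t^{4} + 6 t^{2} + 12 \right)} + 2 \sqrt{3} \operatorname{atan}{\left(\frac{\sqrt{3} t^{2}}{3} + \sqrt{3} \right)}}{2} + C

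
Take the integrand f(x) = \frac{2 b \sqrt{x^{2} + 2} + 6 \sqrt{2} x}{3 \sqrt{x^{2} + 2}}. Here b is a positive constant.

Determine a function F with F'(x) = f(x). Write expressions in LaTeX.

Any candidate F(x) must reproduce f(x) exactly when differentiated.
Check: d/dx[\frac{2 b x}{3} + 4 \sqrt{\frac{x^{2}}{2} + 1}] = \frac{2 b \sqrt{x^{2} + 2} + 6 \sqrt{2} x}{3 \sqrt{x^{2} + 2}} = f(x).

An antiderivative is F(x) = \frac{2 b x}{3} + 4 \sqrt{\frac{x^{2}}{2} + 1}.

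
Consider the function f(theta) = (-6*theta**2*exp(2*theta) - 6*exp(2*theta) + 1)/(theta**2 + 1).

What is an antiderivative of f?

A first test for any F(theta): its theta-derivative must equal f(theta) identically.
Check: d/dtheta[-3*exp(2*theta) + atan(theta)] = (-6*theta**2*exp(2*theta) - 6*exp(2*theta) + 1)/(theta**2 + 1) = f(theta).

An antiderivative is F(theta) = -3*exp(2*theta) + atan(theta).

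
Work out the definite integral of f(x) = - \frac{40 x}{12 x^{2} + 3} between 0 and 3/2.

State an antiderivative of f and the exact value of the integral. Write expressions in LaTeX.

Antiderivative: F(x) = - \frac{5 \log{\left(2 x^{2} + \frac{1}{2} \right)}}{3}; value = - \frac{5 \log{\left(5 \right)}}{3} - \frac{5 \log{\left(2 \right)}}{3}

f matches the chain-rule pattern g'(h)*h' with inner function h(x) = 2 x^{2} + \frac{1}{2}; substituting u = h(x) collapses the integral.
F(x) = - \frac{5 \log{\left(2 x^{2} + \frac{1}{2} \right)}}{3} is an antiderivative of f.
Check: d/dx[- \frac{5 \log{\left(2 x^{2} + \frac{1}{2} \right)}}{3}] = - \frac{40 x}{12 x^{2} + 3} = f(x).
F(3/2) = - \frac{5 \log{\left(5 \right)}}{3}; F(0) = \frac{5 \log{\left(2 \right)}}{3}.
Integral = F(3/2) - F(0) = - \frac{5 \log{\left(5 \right)}}{3} - \frac{5 \log{\left(2 \right)}}{3}.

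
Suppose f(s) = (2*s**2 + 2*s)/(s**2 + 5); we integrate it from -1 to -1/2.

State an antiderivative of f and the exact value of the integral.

A candidate is checked by its d/ds: the result must match f(s).
F(s) = 2*s + log(s**2 + 5) - 2*sqrt(5)*atan(sqrt(5)*s/5) is an antiderivative of f.
Check: d/ds[2*s + log(s**2 + 5) - 2*sqrt(5)*atan(sqrt(5)*s/5)] = (2*s**2 + 2*s)/(s**2 + 5) = f(s).
F(-1/2) = -1 + 2*sqrt(5)*atan(sqrt(5)/10) + log(21/4); F(-1) = -2 + log(6) + 2*sqrt(5)*atan(sqrt(5)/5).
Integral = F(-1/2) - F(-1) = -2*sqrt(5)*atan(sqrt(5)/5) - log(6) + 2*sqrt(5)*atan(sqrt(5)/10) + 1 + log(21/4).

Antiderivative: F(s) = 2*s + log(s**2 + 5) - 2*sqrt(5)*atan(sqrt(5)*s/5); value = -2*sqrt(5)*atan(sqrt(5)/5) - log(6) + 2*sqrt(5)*atan(sqrt(5)/10) + 1 + log(21/4)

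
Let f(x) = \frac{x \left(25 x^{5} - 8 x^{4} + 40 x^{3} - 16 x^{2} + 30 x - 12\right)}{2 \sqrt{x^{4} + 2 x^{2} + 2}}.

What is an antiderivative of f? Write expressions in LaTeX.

An antiderivative is F(x) = - \left(- \frac{5 x^{3}}{2} + x^{2} + 1\right) \sqrt{x^{4} + 2 x^{2} + 2}.

f has the shape u'v + uv' for u = - \sqrt{x^{4} + 2 x^{2} + 2} and v = - \frac{5 x^{3}}{2} + x^{2} + 1 — it is the derivative of the product u*v.
Check: d/dx[- \left(- \frac{5 x^{3}}{2} + x^{2} + 1\right) \sqrt{x^{4} + 2 x^{2} + 2}] = \frac{25 x^{6} - 8 x^{5} + 40 x^{4} - 16 x^{3} + 30 x^{2} - 12 x}{2 \sqrt{x^{4} + 2 x^{2} + 2}}, which equals f(x).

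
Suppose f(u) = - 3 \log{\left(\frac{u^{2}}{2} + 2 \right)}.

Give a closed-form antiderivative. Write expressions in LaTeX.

Since d/du undoes antidifferentiation here, F'(u) = f(u) is required of F(u).
Check: d/du[- 3 \left(u \log{\left(\frac{u^{2}}{2} + 2 \right)} - 2 u + 4 \operatorname{atan}{\left(\frac{u}{2} \right)}\right)] = - 3 \log{\left(\frac{u^{2}}{2} + 2 \right)} = f(u).

An antiderivative is F(u) = - 3 \left(u \log{\left(\frac{u^{2}}{2} + 2 \right)} - 2 u + 4 \operatorname{atan}{\left(\frac{u}{2} \right)}\right).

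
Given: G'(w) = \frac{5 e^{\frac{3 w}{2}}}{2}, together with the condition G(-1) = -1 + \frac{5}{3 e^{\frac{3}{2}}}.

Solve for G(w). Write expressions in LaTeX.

Recover the given G'(w) by differentiating a candidate G(w); any mismatch rules it out.
A general antiderivative is \frac{5 e^{\frac{3 w}{2}}}{3} + C.
The condition gives C = -1 + \frac{5}{3 e^{\frac{3}{2}}} - (\frac{5}{3 e^{\frac{3}{2}}}) = -1.
So G(w) = \frac{5 e^{\frac{3 w}{2}}}{3} - 1.
Check: d/dw[\frac{5 e^{\frac{3 w}{2}}}{3} - 1] = \frac{5 e^{\frac{3 w}{2}}}{2} = G'(w).

G(w) = \frac{5 e^{\frac{3 w}{2}}}{3} - 1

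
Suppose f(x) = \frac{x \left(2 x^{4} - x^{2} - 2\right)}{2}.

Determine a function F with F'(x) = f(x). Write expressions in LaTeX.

Differentiate the proposed F(x) back; it has to land on f(x) exactly.
Check: d/dx[\frac{x^{2} \left(4 x^{4} - 3 x^{2} - 12\right)}{24}] = x^{5} - \frac{x^{3}}{2} - x, which equals f(x).

An antiderivative is F(x) = \frac{x^{2} \left(4 x^{4} - 3 x^{2} - 12\right)}{24}.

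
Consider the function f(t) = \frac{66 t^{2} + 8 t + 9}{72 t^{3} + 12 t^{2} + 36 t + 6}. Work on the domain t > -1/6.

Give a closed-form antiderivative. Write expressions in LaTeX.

Since d/dt undoes antidifferentiation here, F'(t) = f(t) is required of F(t).
Check: d/dt[\frac{3 \log{\left(3 t + \frac{1}{2} \right)} + 4 \log{\left(2 t^{2} + 1 \right)}}{12}] = \frac{66 t^{2} + 8 t + 9}{72 t^{3} + 12 t^{2} + 36 t + 6} = f(t).

An antiderivative is F(t) = \frac{3 \log{\left(3 t + \frac{1}{2} \right)} + 4 \log{\left(2 t^{2} + 1 \right)}}{12}.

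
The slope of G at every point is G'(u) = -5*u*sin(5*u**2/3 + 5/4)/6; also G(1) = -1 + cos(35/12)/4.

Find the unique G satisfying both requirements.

G(u) = (cos(5*u**2/3 + 5/4) - 4)/4

The substitution w = 5*u**2/3 + 5/4 works: G'(u) is exactly (dG/dw)*(dw/du) for that inner function.
A general antiderivative is cos(5*u**2/3 + 5/4)/4 + C.
The condition gives C = -1 + cos(35/12)/4 - (cos(35/12)/4) = -1.
So G(u) = (cos(5*u**2/3 + 5/4) - 4)/4.
Check: d/du[(cos(5*u**2/3 + 5/4) - 4)/4] = -5*u*sin(5*u**2/3 + 5/4)/6 = G'(u).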